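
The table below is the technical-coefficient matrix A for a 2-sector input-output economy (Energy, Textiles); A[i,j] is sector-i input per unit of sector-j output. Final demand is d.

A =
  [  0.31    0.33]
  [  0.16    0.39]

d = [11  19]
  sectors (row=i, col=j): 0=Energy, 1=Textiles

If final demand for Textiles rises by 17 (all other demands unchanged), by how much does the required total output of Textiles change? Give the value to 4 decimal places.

31.8663

Form M = I − A:
  [  0.69   -0.33]
  [ -0.16    0.61]
Leontief inverse L = M⁻¹:
  [  1.6572    0.8965]
  [  0.4347    1.8745]
Total output x = L · d:
  x_0 = 1.6572·11 + 0.8965·19 = 35.2622
  x_1 = 0.4347·11 + 1.8745·19 = 40.3966
Δx_1 = L[1,1] · Δd_1 = 1.8745 · 17 = 31.8663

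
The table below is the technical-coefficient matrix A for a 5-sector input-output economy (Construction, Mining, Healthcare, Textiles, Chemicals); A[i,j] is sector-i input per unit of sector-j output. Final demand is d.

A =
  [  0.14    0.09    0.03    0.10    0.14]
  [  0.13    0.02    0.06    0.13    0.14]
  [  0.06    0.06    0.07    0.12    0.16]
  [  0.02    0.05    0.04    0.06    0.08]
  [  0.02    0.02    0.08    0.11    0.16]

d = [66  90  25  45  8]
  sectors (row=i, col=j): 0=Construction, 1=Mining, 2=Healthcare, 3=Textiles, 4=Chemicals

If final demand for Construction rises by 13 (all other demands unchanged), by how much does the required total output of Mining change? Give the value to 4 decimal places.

Form M = I − A:
  [  0.86   -0.09   -0.03   -0.10   -0.14]
  [ -0.13    0.98   -0.06   -0.13   -0.14]
  [ -0.06   -0.06    0.93   -0.12   -0.16]
  [ -0.02   -0.05   -0.04    0.94   -0.08]
  [ -0.02   -0.02   -0.08   -0.11    0.84]
Leontief inverse L = M⁻¹:
  [  1.1979    0.1293    0.0767    0.1848    0.2534]
  [  0.1778    1.0587    0.1041    0.2074    0.2457]
  [  0.1027    0.0932    1.1158    0.1971    0.2639]
  [  0.0434    0.0669    0.0648    1.1019    0.1357]
  [  0.0482    0.0459    0.1191    0.1724    1.2453]
Total output x = L · d:
  x_0 = 1.1979·66 + 0.1293·90 + 0.0767·25 + 0.1848·45 + 0.2534·8 = 102.9576
  x_1 = 0.1778·66 + 1.0587·90 + 0.1041·25 + 0.2074·45 + 0.2457·8 = 120.9201
  x_2 = 0.1027·66 + 0.0932·90 + 1.1158·25 + 0.1971·45 + 0.2639·8 = 54.0387
  x_3 = 0.0434·66 + 0.0669·90 + 0.0648·25 + 1.1019·45 + 0.1357·8 = 61.1784
  x_4 = 0.0482·66 + 0.0459·90 + 0.1191·25 + 0.1724·45 + 1.2453·8 = 28.0122
Δx_1 = L[1,0] · Δd_0 = 0.1778 · 13 = 2.3119

2.3119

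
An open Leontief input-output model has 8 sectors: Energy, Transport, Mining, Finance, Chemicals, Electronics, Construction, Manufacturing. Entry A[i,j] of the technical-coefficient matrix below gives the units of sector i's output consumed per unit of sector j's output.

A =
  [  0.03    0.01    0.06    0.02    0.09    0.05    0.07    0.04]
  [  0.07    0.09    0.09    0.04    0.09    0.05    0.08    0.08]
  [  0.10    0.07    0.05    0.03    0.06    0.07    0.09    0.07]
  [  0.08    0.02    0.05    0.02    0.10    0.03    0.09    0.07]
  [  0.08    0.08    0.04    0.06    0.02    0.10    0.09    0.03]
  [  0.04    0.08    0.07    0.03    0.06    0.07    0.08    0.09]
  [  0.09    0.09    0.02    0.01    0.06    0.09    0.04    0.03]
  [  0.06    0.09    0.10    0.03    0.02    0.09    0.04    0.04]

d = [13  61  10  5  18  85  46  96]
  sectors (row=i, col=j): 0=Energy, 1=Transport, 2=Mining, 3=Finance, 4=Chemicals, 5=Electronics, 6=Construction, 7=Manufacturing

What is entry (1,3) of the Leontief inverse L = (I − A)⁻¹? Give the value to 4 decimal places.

Form M = I − A:
  [  0.97   -0.01   -0.06   -0.02   -0.09   -0.05   -0.07   -0.04]
  [ -0.07    0.91   -0.09   -0.04   -0.09   -0.05   -0.08   -0.08]
  [ -0.10   -0.07    0.95   -0.03   -0.06   -0.07   -0.09   -0.07]
  [ -0.08   -0.02   -0.05    0.98   -0.10   -0.03   -0.09   -0.07]
  [ -0.08   -0.08   -0.04   -0.06    0.98   -0.10   -0.09   -0.03]
  [ -0.04   -0.08   -0.07   -0.03   -0.06    0.93   -0.08   -0.09]
  [ -0.09   -0.09   -0.02   -0.01   -0.06   -0.09    0.96   -0.03]
  [ -0.06   -0.09   -0.10   -0.03   -0.02   -0.09   -0.04    0.96]
Leontief inverse L = M⁻¹:
  [  1.0803    0.0608    0.1001    0.0424    0.1306    0.1036    0.1213    0.0781]
  [  0.1497    1.1703    0.1593    0.0756    0.1596    0.1321    0.1624    0.1433]
  [  0.1690    0.1410    1.1125    0.0608    0.1241    0.1438    0.1630    0.1268]
  [  0.1399    0.0801    0.1001    1.0468    0.1506    0.0950    0.1512    0.1145]
  [  0.1440    0.1451    0.0977    0.0875    1.0835    0.1659    0.1589    0.0860]
  [  0.1101    0.1535    0.1327    0.0610    0.1208    1.1433    0.1517    0.1472]
  [  0.1434    0.1475    0.0720    0.0362    0.1129    0.1484    1.1008    0.0780]
  [  0.1228    0.1543    0.1577    0.0578    0.0794    0.1536    0.1079    1.0956]
Total output x = L · d:
  x_0 = 1.0803·13 + 0.0608·61 + 0.1001·10 + 0.0424·5 + 0.1306·18 + 0.1036·85 + 0.1213·46 + 0.0781·96 = 43.1967
  x_1 = 0.1497·13 + 1.1703·61 + 0.1593·10 + 0.0756·5 + 0.1596·18 + 0.1321·85 + 0.1624·46 + 0.1433·96 = 110.6455
  x_2 = 0.1690·13 + 0.1410·61 + 1.1125·10 + 0.0608·5 + 0.1241·18 + 0.1438·85 + 0.1630·46 + 0.1268·96 = 56.3468
  x_3 = 0.1399·13 + 0.0801·61 + 0.1001·10 + 1.0468·5 + 0.1506·18 + 0.0950·85 + 0.1512·46 + 0.1145·96 = 41.6705
  x_4 = 0.1440·13 + 0.1451·61 + 0.0977·10 + 0.0875·5 + 1.0835·18 + 0.1659·85 + 0.1589·46 + 0.0860·96 = 61.3102
  x_5 = 0.1101·13 + 0.1535·61 + 0.1327·10 + 0.0610·5 + 0.1208·18 + 1.1433·85 + 0.1517·46 + 0.1472·96 = 132.8931
  x_6 = 0.1434·13 + 0.1475·61 + 0.0720·10 + 0.0362·5 + 0.1129·18 + 0.1484·85 + 1.1008·46 + 0.0780·96 = 84.5349
  x_7 = 0.1228·13 + 0.1543·61 + 0.1577·10 + 0.0578·5 + 0.0794·18 + 0.1536·85 + 0.1079·46 + 1.0956·96 = 137.5028

L[1,3] = 0.0756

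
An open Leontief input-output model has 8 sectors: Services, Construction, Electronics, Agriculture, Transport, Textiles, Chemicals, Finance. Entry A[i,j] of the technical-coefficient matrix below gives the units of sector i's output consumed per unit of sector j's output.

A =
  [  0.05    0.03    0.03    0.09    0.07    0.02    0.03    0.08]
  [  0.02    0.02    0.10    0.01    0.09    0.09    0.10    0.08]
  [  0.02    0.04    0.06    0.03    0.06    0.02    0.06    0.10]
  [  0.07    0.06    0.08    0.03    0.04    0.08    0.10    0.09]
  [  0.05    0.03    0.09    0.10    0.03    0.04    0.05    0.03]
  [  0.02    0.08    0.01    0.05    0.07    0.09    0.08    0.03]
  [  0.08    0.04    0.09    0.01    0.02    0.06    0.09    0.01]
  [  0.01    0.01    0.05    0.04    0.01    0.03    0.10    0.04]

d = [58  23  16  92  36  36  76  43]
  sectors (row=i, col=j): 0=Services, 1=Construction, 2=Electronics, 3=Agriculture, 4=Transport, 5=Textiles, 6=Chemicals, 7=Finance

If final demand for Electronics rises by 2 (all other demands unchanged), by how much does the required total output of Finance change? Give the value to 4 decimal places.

0.1653

Form M = I − A:
  [  0.95   -0.03   -0.03   -0.09   -0.07   -0.02   -0.03   -0.08]
  [ -0.02    0.98   -0.10   -0.01   -0.09   -0.09   -0.10   -0.08]
  [ -0.02   -0.04    0.94   -0.03   -0.06   -0.02   -0.06   -0.10]
  [ -0.07   -0.06   -0.08    0.97   -0.04   -0.08   -0.10   -0.09]
  [ -0.05   -0.03   -0.09   -0.10    0.97   -0.04   -0.05   -0.03]
  [ -0.02   -0.08   -0.01   -0.05   -0.07    0.91   -0.08   -0.03]
  [ -0.08   -0.04   -0.09   -0.01   -0.02   -0.06    0.91   -0.01]
  [ -0.01   -0.01   -0.05   -0.04   -0.01   -0.03   -0.10    0.96]
Leontief inverse L = M⁻¹:
  [  1.0791    0.0558    0.0752    0.1219    0.0997    0.0554    0.0836    0.1196]
  [  0.0536    1.0540    0.1538    0.0474    0.1274    0.1335    0.1652    0.1226]
  [  0.0453    0.0628    1.1036    0.0574    0.0872    0.0521    0.1117    0.1349]
  [  0.1067    0.0958    0.1378    1.0688    0.0834    0.1284    0.1718    0.1398]
  [  0.0812    0.0602    0.1371    0.1304    1.0649    0.0785    0.1063    0.0751]
  [  0.0516    0.1114    0.0597    0.0816    0.1067    1.1357    0.1400    0.0677]
  [  0.1084    0.0675    0.1319    0.0391    0.0547    0.0945    1.1395    0.0486]
  [  0.0324    0.0300    0.0826    0.0573    0.0305    0.0562    0.1398    1.0650]
Total output x = L · d:
  x_0 = 1.0791·58 + 0.0558·23 + 0.0752·16 + 0.1219·92 + 0.0997·36 + 0.0554·36 + 0.0836·76 + 0.1196·43 = 93.3690
  x_1 = 0.0536·58 + 1.0540·23 + 0.1538·16 + 0.0474·92 + 0.1274·36 + 0.1335·36 + 0.1652·76 + 0.1226·43 = 61.3938
  x_2 = 0.0453·58 + 0.0628·23 + 1.1036·16 + 0.0574·92 + 0.0872·36 + 0.0521·36 + 0.1117·76 + 0.1349·43 = 46.3080
  x_3 = 0.1067·58 + 0.0958·23 + 0.1378·16 + 1.0688·92 + 0.0834·36 + 0.1284·36 + 0.1718·76 + 0.1398·43 = 135.6306
  x_4 = 0.0812·58 + 0.0602·23 + 0.1371·16 + 0.1304·92 + 1.0649·36 + 0.0785·36 + 0.1063·76 + 0.0751·43 = 72.7570
  x_5 = 0.0516·58 + 0.1114·23 + 0.0597·16 + 0.0816·92 + 0.1067·36 + 1.1357·36 + 0.1400·76 + 0.0677·43 = 72.2928
  x_6 = 0.1084·58 + 0.0675·23 + 0.1319·16 + 0.0391·92 + 0.0547·36 + 0.0945·36 + 1.1395·76 + 0.0486·43 = 107.6142
  x_7 = 0.0324·58 + 0.0300·23 + 0.0826·16 + 0.0573·92 + 0.0305·36 + 0.0562·36 + 0.1398·76 + 1.0650·43 = 68.6938
Δx_7 = L[7,2] · Δd_2 = 0.0826 · 2 = 0.1653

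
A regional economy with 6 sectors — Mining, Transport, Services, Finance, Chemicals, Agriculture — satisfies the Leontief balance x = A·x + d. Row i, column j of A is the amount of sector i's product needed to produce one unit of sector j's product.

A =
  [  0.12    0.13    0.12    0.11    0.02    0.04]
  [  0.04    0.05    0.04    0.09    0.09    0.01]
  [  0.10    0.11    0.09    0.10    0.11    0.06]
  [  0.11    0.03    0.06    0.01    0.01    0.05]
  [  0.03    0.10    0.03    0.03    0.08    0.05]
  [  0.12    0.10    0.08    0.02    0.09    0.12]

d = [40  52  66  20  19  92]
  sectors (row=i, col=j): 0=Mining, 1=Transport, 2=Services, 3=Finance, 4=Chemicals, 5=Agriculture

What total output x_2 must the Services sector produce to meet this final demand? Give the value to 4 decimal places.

110.2125

Form M = I − A:
  [  0.88   -0.13   -0.12   -0.11   -0.02   -0.04]
  [ -0.04    0.95   -0.04   -0.09   -0.09   -0.01]
  [ -0.10   -0.11    0.91   -0.10   -0.11   -0.06]
  [ -0.11   -0.03   -0.06    0.99   -0.01   -0.05]
  [ -0.03   -0.10   -0.03   -0.03    0.92   -0.05]
  [ -0.12   -0.10   -0.08   -0.02   -0.09    0.88]
Leontief inverse L = M⁻¹:
  [  1.2037    0.2095    0.1896    0.1761    0.0795    0.0845]
  [  0.0820    1.0928    0.0739    0.1203    0.1222    0.0350]
  [  0.1813    0.1936    1.1573    0.1621    0.1736    0.1084]
  [  0.1581    0.0790    0.1016    1.0479    0.0422    0.0769]
  [  0.0701    0.1447    0.0633    0.0628    1.1183    0.0763]
  [  0.2007    0.1869    0.1482    0.0827    0.1559    1.1713]
Total output x = L · d:
  x_0 = 1.2037·40 + 0.2095·52 + 0.1896·66 + 0.1761·20 + 0.0795·19 + 0.0845·92 = 84.3639
  x_1 = 0.0820·40 + 1.0928·52 + 0.0739·66 + 0.1203·20 + 0.1222·19 + 0.0350·92 = 72.9288
  x_2 = 0.1813·40 + 0.1936·52 + 1.1573·66 + 0.1621·20 + 0.1736·19 + 0.1084·92 = 110.2125
  x_3 = 0.1581·40 + 0.0790·52 + 0.1016·66 + 1.0479·20 + 0.0422·19 + 0.0769·92 = 45.9759
  x_4 = 0.0701·40 + 0.1447·52 + 0.0633·66 + 0.0628·20 + 1.1183·19 + 0.0763·92 = 44.0268
  x_5 = 0.2007·40 + 0.1869·52 + 0.1482·66 + 0.0827·20 + 0.1559·19 + 1.1713·92 = 139.9039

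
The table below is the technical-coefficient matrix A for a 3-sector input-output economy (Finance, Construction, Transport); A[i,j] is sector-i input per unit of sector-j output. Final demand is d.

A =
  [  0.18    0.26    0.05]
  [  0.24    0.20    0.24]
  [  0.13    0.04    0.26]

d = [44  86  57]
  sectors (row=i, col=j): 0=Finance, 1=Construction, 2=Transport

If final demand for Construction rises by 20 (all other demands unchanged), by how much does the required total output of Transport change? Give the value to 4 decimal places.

Form M = I − A:
  [  0.82   -0.26   -0.05]
  [ -0.24    0.80   -0.24]
  [ -0.13   -0.04    0.74]
Leontief inverse L = M⁻¹:
  [  1.3946    0.4655    0.2452]
  [  0.5000    1.4375    0.5000]
  [  0.2720    0.1595    1.4215]
Total output x = L · d:
  x_0 = 1.3946·44 + 0.4655·86 + 0.2452·57 = 115.3755
  x_1 = 0.5000·44 + 1.4375·86 + 0.5000·57 = 174.1250
  x_2 = 0.2720·44 + 0.1595·86 + 1.4215·57 = 106.7079
Δx_2 = L[2,1] · Δd_1 = 0.1595 · 20 = 3.1897

3.1897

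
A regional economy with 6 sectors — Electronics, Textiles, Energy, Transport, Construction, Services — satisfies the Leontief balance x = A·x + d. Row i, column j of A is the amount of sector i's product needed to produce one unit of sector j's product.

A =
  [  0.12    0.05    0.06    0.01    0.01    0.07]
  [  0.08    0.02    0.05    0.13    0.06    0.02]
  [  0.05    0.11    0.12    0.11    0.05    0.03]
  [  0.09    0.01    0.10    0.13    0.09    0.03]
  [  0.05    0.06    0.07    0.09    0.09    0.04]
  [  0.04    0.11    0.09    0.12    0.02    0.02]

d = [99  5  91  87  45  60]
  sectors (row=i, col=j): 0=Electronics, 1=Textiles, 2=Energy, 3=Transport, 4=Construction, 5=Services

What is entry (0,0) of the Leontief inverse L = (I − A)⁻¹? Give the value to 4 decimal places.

L[0,0] = 1.1612

Form M = I − A:
  [  0.88   -0.05   -0.06   -0.01   -0.01   -0.07]
  [ -0.08    0.98   -0.05   -0.13   -0.06   -0.02]
  [ -0.05   -0.11    0.88   -0.11   -0.05   -0.03]
  [ -0.09   -0.01   -0.10    0.87   -0.09   -0.03]
  [ -0.05   -0.06   -0.07   -0.09    0.91   -0.04]
  [ -0.04   -0.11   -0.09   -0.12   -0.02    0.98]
Leontief inverse L = M⁻¹:
  [  1.1612    0.0833    0.1018    0.0544    0.0312    0.0907]
  [  0.1279    1.0510    0.1018    0.1873    0.0958    0.0433]
  [  0.1092    0.1532    1.1879    0.1922    0.0968    0.0571]
  [  0.1476    0.0533    0.1664    1.2022    0.1345    0.0590]
  [  0.0993    0.0973    0.1266    0.1574    1.1303    0.0639]
  [  0.0919    0.1440    0.1476    0.1913    0.0605    1.0428]
Total output x = L · d:
  x_0 = 1.1612·99 + 0.0833·5 + 0.1018·91 + 0.0544·87 + 0.0312·45 + 0.0907·60 = 136.2239
  x_1 = 0.1279·99 + 1.0510·5 + 0.1018·91 + 0.1873·87 + 0.0958·45 + 0.0433·60 = 50.3791
  x_2 = 0.1092·99 + 0.1532·5 + 1.1879·91 + 0.1922·87 + 0.0968·45 + 0.0571·60 = 144.1848
  x_3 = 0.1476·99 + 0.0533·5 + 0.1664·91 + 1.2022·87 + 0.1345·45 + 0.0590·60 = 144.2056
  x_4 = 0.0993·99 + 0.0973·5 + 0.1266·91 + 0.1574·87 + 1.1303·45 + 0.0639·60 = 90.2336
  x_5 = 0.0919·99 + 0.1440·5 + 0.1476·91 + 0.1913·87 + 0.0605·45 + 1.0428·60 = 105.1802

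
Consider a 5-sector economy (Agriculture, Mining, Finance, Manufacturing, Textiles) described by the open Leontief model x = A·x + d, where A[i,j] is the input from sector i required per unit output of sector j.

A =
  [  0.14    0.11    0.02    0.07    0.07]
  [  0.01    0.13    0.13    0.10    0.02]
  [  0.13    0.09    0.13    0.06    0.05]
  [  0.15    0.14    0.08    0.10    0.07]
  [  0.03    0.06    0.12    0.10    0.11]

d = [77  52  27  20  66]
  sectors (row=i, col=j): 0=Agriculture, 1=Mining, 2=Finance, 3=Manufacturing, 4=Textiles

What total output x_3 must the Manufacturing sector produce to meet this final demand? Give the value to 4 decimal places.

67.8016

Form M = I − A:
  [  0.86   -0.11   -0.02   -0.07   -0.07]
  [ -0.01    0.87   -0.13   -0.10   -0.02]
  [ -0.13   -0.09    0.87   -0.06   -0.05]
  [ -0.15   -0.14   -0.08    0.90   -0.07]
  [ -0.03   -0.06   -0.12   -0.10    0.89]
Leontief inverse L = M⁻¹:
  [  1.2049    0.1904    0.0841    0.1332    0.1142]
  [  0.0750    1.2099    0.2051    0.1603    0.0572]
  [  0.2101    0.1787    1.2062    0.1275    0.0983]
  [  0.2390    0.2467    0.1686    1.1824    0.1268]
  [  0.1009    0.1398    0.1982    0.1653    1.1588]
Total output x = L · d:
  x_0 = 1.2049·77 + 0.1904·52 + 0.0841·27 + 0.1332·20 + 0.1142·66 = 115.1551
  x_1 = 0.0750·77 + 1.2099·52 + 0.2051·27 + 0.1603·20 + 0.0572·66 = 81.2128
  x_2 = 0.2101·77 + 0.1787·52 + 1.2062·27 + 0.1275·20 + 0.0983·66 = 67.0761
  x_3 = 0.2390·77 + 0.2467·52 + 0.1686·27 + 1.1824·20 + 0.1268·66 = 67.8016
  x_4 = 0.1009·77 + 0.1398·52 + 0.1982·27 + 0.1653·20 + 1.1588·66 = 100.1761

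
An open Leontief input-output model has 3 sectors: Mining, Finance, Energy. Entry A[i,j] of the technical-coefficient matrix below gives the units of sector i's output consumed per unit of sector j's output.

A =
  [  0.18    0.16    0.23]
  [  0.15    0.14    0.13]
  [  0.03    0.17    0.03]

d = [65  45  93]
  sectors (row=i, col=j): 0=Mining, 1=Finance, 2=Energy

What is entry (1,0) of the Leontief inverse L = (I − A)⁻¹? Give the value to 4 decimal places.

L[1,0] = 0.2371

Form M = I − A:
  [  0.82   -0.16   -0.23]
  [ -0.15    0.86   -0.13]
  [ -0.03   -0.17    0.97]
Leontief inverse L = M⁻¹:
  [  1.2886    0.3083    0.3469]
  [  0.2371    1.2512    0.2239]
  [  0.0814    0.2288    1.0809]
Total output x = L · d:
  x_0 = 1.2886·65 + 0.3083·45 + 0.3469·93 = 129.8910
  x_1 = 0.2371·65 + 1.2512·45 + 0.2239·93 = 92.5326
  x_2 = 0.0814·65 + 0.2288·45 + 1.0809·93 = 116.1106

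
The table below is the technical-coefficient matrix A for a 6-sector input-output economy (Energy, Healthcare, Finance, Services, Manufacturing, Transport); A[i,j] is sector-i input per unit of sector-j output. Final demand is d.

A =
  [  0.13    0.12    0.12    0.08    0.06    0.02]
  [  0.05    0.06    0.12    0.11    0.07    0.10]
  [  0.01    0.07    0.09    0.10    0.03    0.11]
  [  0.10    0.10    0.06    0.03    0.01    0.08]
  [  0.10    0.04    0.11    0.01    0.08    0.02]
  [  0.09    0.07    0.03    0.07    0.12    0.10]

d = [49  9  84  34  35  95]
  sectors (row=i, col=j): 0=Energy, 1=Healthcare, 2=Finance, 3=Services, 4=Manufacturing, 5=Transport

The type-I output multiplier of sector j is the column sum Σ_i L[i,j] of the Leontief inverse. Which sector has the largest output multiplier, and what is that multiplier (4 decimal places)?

Finance (1.9601)

Form M = I − A:
  [  0.87   -0.12   -0.12   -0.08   -0.06   -0.02]
  [ -0.05    0.94   -0.12   -0.11   -0.07   -0.10]
  [ -0.01   -0.07    0.91   -0.10   -0.03   -0.11]
  [ -0.10   -0.10   -0.06    0.97   -0.01   -0.08]
  [ -0.10   -0.04   -0.11   -0.01    0.92   -0.02]
  [ -0.09   -0.07   -0.03   -0.07   -0.12    0.90]
Leontief inverse L = M⁻¹:
  [  1.2030    0.1969    0.2113    0.1510    0.1138    0.0904]
  [  0.1188    1.1299    0.1966    0.1718    0.1242    0.1702]
  [  0.0641    0.1257    1.1486    0.1511    0.0751    0.1709]
  [  0.1553    0.1567    0.1237    1.0845    0.0553    0.1336]
  [  0.1488    0.0902    0.1725    0.0565    1.1182    0.0643]
  [  0.1636    0.1360    0.1073    0.1254    0.1769    1.1581]
Total output x = L · d:
  x_0 = 1.2030·49 + 0.1969·9 + 0.2113·84 + 0.1510·34 + 0.1138·35 + 0.0904·95 = 96.1696
  x_1 = 0.1188·49 + 1.1299·9 + 0.1966·84 + 0.1718·34 + 0.1242·35 + 0.1702·95 = 58.8670
  x_2 = 0.0641·49 + 0.1257·9 + 1.1486·84 + 0.1511·34 + 0.0751·35 + 0.1709·95 = 124.7541
  x_3 = 0.1553·49 + 0.1567·9 + 0.1237·84 + 1.0845·34 + 0.0553·35 + 0.1336·95 = 70.9119
  x_4 = 0.1488·49 + 0.0902·9 + 0.1725·84 + 0.0565·34 + 1.1182·35 + 0.0643·95 = 69.7589
  x_5 = 0.1636·49 + 0.1360·9 + 0.1073·84 + 0.1254·34 + 0.1769·35 + 1.1581·95 = 138.7261
Output multipliers (column sums of L):
  Energy: 1.8536
  Healthcare: 1.8354
  Finance: 1.9601
  Services: 1.7402
  Manufacturing: 1.6635
  Transport: 1.7875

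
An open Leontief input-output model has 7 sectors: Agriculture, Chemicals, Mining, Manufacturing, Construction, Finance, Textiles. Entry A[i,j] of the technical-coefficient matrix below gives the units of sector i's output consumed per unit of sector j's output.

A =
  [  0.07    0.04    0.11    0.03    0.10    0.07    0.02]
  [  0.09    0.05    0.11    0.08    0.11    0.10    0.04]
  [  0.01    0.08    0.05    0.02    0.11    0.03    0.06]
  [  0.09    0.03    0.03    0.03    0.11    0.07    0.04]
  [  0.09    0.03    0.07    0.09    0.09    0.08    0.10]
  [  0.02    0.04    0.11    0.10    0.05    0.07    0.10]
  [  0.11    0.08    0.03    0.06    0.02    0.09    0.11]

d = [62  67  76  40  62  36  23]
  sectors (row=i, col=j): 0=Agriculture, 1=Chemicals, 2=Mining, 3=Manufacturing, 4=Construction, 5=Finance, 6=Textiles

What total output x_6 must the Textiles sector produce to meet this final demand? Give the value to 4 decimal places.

Form M = I − A:
  [  0.93   -0.04   -0.11   -0.03   -0.10   -0.07   -0.02]
  [ -0.09    0.95   -0.11   -0.08   -0.11   -0.10   -0.04]
  [ -0.01   -0.08    0.95   -0.02   -0.11   -0.03   -0.06]
  [ -0.09   -0.03   -0.03    0.97   -0.11   -0.07   -0.04]
  [ -0.09   -0.03   -0.07   -0.09    0.91   -0.08   -0.10]
  [ -0.02   -0.04   -0.11   -0.10   -0.05    0.93   -0.10]
  [ -0.11   -0.08   -0.03   -0.06   -0.02   -0.09    0.89]
Leontief inverse L = M⁻¹:
  [  1.1212    0.0814    0.1716    0.0788    0.1720    0.1269    0.0775]
  [  0.1599    1.1034    0.1899    0.1440    0.2035    0.1763    0.1151]
  [  0.0607    0.1155    1.1006    0.0652    0.1686    0.0827    0.1119]
  [  0.1423    0.0662    0.0885    1.0775    0.1736    0.1258    0.0942]
  [  0.1614    0.0817    0.1428    0.1503    1.1742    0.1546    0.1730]
  [  0.0811    0.0882    0.1702    0.1520    0.1245    1.1345    0.1656]
  [  0.1764    0.1284    0.1018    0.1163    0.0959    0.1610    1.1743]
Total output x = L · d:
  x_0 = 1.1212·62 + 0.0814·67 + 0.1716·76 + 0.0788·40 + 0.1720·62 + 0.1269·36 + 0.0775·23 = 108.1729
  x_1 = 0.1599·62 + 1.1034·67 + 0.1899·76 + 0.1440·40 + 0.2035·62 + 0.1763·36 + 0.1151·23 = 125.6498
  x_2 = 0.0607·62 + 0.1155·67 + 1.1006·76 + 0.0652·40 + 0.1686·62 + 0.0827·36 + 0.1119·23 = 113.7586
  x_3 = 0.1423·62 + 0.0662·67 + 0.0885·76 + 1.0775·40 + 0.1736·62 + 0.1258·36 + 0.0942·23 = 80.5395
  x_4 = 0.1614·62 + 0.0817·67 + 0.1428·76 + 0.1503·40 + 1.1742·62 + 0.1546·36 + 0.1730·23 = 114.6920
  x_5 = 0.0811·62 + 0.0882·67 + 0.1702·76 + 0.1520·40 + 0.1245·62 + 1.1345·36 + 0.1656·23 = 82.3212
  x_6 = 0.1764·62 + 0.1284·67 + 0.1018·76 + 0.1163·40 + 0.0959·62 + 0.1610·36 + 1.1743·23 = 70.6729

70.6729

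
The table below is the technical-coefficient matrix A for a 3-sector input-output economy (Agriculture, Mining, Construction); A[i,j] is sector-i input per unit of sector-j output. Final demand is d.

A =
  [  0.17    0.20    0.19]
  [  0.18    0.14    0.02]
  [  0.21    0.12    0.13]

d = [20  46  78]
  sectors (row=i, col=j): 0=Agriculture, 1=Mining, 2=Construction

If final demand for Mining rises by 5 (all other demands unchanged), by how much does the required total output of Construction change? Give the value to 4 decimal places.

1.2909

Form M = I − A:
  [  0.83   -0.20   -0.19]
  [ -0.18    0.86   -0.02]
  [ -0.21   -0.12    0.87]
Leontief inverse L = M⁻¹:
  [  1.3599    0.3588    0.3052]
  [  0.2932    1.2439    0.0926]
  [  0.3687    0.2582    1.2359]
Total output x = L · d:
  x_0 = 1.3599·20 + 0.3588·46 + 0.3052·78 = 67.5120
  x_1 = 0.2932·20 + 1.2439·46 + 0.0926·78 = 70.3083
  x_2 = 0.3687·20 + 0.2582·46 + 1.2359·78 = 115.6489
Δx_2 = L[2,1] · Δd_1 = 0.2582 · 5 = 1.2909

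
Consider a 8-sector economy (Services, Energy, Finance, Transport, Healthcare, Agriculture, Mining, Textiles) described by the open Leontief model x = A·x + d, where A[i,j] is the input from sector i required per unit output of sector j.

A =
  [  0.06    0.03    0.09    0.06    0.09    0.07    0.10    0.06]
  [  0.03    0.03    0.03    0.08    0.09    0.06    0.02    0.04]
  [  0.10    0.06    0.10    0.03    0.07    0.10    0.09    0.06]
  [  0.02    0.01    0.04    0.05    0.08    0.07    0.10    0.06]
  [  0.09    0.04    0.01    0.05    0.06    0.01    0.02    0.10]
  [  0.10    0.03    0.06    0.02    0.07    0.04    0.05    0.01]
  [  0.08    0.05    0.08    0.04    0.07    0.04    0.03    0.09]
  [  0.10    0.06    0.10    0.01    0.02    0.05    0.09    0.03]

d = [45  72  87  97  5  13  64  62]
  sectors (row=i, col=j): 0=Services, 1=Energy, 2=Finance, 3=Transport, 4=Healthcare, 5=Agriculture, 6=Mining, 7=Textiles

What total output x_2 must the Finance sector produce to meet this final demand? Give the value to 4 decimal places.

Form M = I − A:
  [  0.94   -0.03   -0.09   -0.06   -0.09   -0.07   -0.10   -0.06]
  [ -0.03    0.97   -0.03   -0.08   -0.09   -0.06   -0.02   -0.04]
  [ -0.10   -0.06    0.90   -0.03   -0.07   -0.10   -0.09   -0.06]
  [ -0.02   -0.01   -0.04    0.95   -0.08   -0.07   -0.10   -0.06]
  [ -0.09   -0.04   -0.01   -0.05    0.94   -0.01   -0.02   -0.10]
  [ -0.10   -0.03   -0.06   -0.02   -0.07    0.96   -0.05   -0.01]
  [ -0.08   -0.05   -0.08   -0.04   -0.07   -0.04    0.97   -0.09]
  [ -0.10   -0.06   -0.10   -0.01   -0.02   -0.05   -0.09    0.97]
Leontief inverse L = M⁻¹:
  [  1.1415    0.0730    0.1598    0.1027    0.1614    0.1270    0.1659    0.1232]
  [  0.0807    1.0557    0.0705    0.1089    0.1369    0.0954    0.0631    0.0806]
  [  0.1893    0.1069    1.1781    0.0776    0.1497    0.1637    0.1622    0.1260]
  [  0.0825    0.0425    0.0917    1.0810    0.1323    0.1102    0.1477    0.1079]
  [  0.1418    0.0681    0.0572    0.0801    1.1066    0.0481    0.0680    0.1410]
  [  0.1549    0.0587    0.1076    0.0519    0.1216    1.0797    0.0957    0.0544]
  [  0.1495    0.0873    0.1415    0.0774    0.1307    0.0909    1.0898    0.1419]
  [  0.1678    0.0968    0.1631    0.0480    0.0831    0.1021    0.1467    1.0816]
Total output x = L · d:
  x_0 = 1.1415·45 + 0.0730·72 + 0.1598·87 + 0.1027·97 + 0.1614·5 + 0.1270·13 + 0.1659·64 + 0.1232·62 = 101.2120
  x_1 = 0.0807·45 + 1.0557·72 + 0.0705·87 + 0.1089·97 + 0.1369·5 + 0.0954·13 + 0.0631·64 + 0.0806·62 = 107.3080
  x_2 = 0.1893·45 + 0.1069·72 + 1.1781·87 + 0.0776·97 + 0.1497·5 + 0.1637·13 + 0.1622·64 + 0.1260·62 = 147.3118
  x_3 = 0.0825·45 + 0.0425·72 + 0.0917·87 + 1.0810·97 + 0.1323·5 + 0.1102·13 + 0.1477·64 + 0.1079·62 = 137.8406
  x_4 = 0.1418·45 + 0.0681·72 + 0.0572·87 + 0.0801·97 + 1.1066·5 + 0.0481·13 + 0.0680·64 + 0.1410·62 = 43.2808
  x_5 = 0.1549·45 + 0.0587·72 + 0.1076·87 + 0.0519·97 + 0.1216·5 + 1.0797·13 + 0.0957·64 + 0.0544·62 = 49.7313
  x_6 = 0.1495·45 + 0.0873·72 + 0.1415·87 + 0.0774·97 + 0.1307·5 + 0.0909·13 + 1.0898·64 + 0.1419·62 = 113.2165
  x_7 = 0.1678·45 + 0.0968·72 + 0.1631·87 + 0.0480·97 + 0.0831·5 + 0.1021·13 + 0.1467·64 + 1.0816·62 = 111.5577

147.3118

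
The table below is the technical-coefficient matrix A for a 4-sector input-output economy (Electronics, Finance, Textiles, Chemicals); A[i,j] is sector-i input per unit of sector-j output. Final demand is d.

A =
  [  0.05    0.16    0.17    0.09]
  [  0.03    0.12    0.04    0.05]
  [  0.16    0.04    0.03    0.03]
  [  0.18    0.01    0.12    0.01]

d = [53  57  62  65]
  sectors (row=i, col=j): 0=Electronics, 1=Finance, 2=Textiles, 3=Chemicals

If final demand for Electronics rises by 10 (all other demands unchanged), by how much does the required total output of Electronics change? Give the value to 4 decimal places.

11.1901

Form M = I − A:
  [  0.95   -0.16   -0.17   -0.09]
  [ -0.03    0.88   -0.04   -0.05]
  [ -0.16   -0.04    0.97   -0.03]
  [ -0.18   -0.01   -0.12    0.99]
Leontief inverse L = M⁻¹:
  [  1.1190    0.2148    0.2197    0.1192]
  [  0.0599    1.1510    0.0661    0.0656]
  [  0.1941    0.0848    1.0752    0.0545]
  [  0.2276    0.0610    0.1709    1.0390]
Total output x = L · d:
  x_0 = 1.1190·53 + 0.2148·57 + 0.2197·62 + 0.1192·65 = 92.9244
  x_1 = 0.0599·53 + 1.1510·57 + 0.0661·62 + 0.0656·65 = 77.1413
  x_2 = 0.1941·53 + 0.0848·57 + 1.0752·62 + 0.0545·65 = 85.3235
  x_3 = 0.2276·53 + 0.0610·57 + 0.1709·62 + 1.0390·65 = 93.6734
Δx_0 = L[0,0] · Δd_0 = 1.1190 · 10 = 11.1901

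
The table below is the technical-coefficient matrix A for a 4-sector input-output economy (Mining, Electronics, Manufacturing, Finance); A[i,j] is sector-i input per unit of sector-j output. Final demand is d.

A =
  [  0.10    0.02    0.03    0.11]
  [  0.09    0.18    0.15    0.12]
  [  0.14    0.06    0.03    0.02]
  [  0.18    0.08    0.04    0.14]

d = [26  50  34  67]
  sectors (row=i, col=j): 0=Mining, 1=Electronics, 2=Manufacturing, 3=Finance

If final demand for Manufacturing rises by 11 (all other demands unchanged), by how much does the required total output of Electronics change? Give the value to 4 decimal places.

2.3045

Form M = I − A:
  [  0.90   -0.02   -0.03   -0.11]
  [ -0.09    0.82   -0.15   -0.12]
  [ -0.14   -0.06    0.97   -0.02]
  [ -0.18   -0.08   -0.04    0.86]
Leontief inverse L = M⁻¹:
  [  1.1546    0.0469    0.0494    0.1554]
  [  0.1998    1.2598    0.2095    0.2062]
  [  0.1845    0.0874    1.0526    0.0603]
  [  0.2688    0.1311    0.0788    1.2173]
Total output x = L · d:
  x_0 = 1.1546·26 + 0.0469·50 + 0.0494·34 + 0.1554·67 = 44.4537
  x_1 = 0.1998·26 + 1.2598·50 + 0.2095·34 + 0.2062·67 = 89.1269
  x_2 = 0.1845·26 + 0.0874·50 + 1.0526·34 + 0.0603·67 = 48.9967
  x_3 = 0.2688·26 + 0.1311·50 + 0.0788·34 + 1.2173·67 = 97.7810
Δx_1 = L[1,2] · Δd_2 = 0.2095 · 11 = 2.3045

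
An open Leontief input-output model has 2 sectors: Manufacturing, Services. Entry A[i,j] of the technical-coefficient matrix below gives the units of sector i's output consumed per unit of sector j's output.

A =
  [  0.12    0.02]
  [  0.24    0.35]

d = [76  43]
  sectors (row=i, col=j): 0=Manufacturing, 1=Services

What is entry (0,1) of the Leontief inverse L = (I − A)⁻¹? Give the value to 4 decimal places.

Form M = I − A:
  [  0.88   -0.02]
  [ -0.24    0.65]
Leontief inverse L = M⁻¹:
  [  1.1460    0.0353]
  [  0.4231    1.5515]
Total output x = L · d:
  x_0 = 1.1460·76 + 0.0353·43 = 88.6107
  x_1 = 0.4231·76 + 1.5515·43 = 98.8717

L[0,1] = 0.0353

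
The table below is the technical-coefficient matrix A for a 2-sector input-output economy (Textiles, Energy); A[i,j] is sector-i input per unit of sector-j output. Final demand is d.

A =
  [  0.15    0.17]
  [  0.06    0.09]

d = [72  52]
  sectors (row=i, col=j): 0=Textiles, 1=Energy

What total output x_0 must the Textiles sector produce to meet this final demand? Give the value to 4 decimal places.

97.4191

Form M = I − A:
  [  0.85   -0.17]
  [ -0.06    0.91]
Leontief inverse L = M⁻¹:
  [  1.1922    0.2227]
  [  0.0786    1.1136]
Total output x = L · d:
  x_0 = 1.1922·72 + 0.2227·52 = 97.4191
  x_1 = 0.0786·72 + 1.1136·52 = 63.5661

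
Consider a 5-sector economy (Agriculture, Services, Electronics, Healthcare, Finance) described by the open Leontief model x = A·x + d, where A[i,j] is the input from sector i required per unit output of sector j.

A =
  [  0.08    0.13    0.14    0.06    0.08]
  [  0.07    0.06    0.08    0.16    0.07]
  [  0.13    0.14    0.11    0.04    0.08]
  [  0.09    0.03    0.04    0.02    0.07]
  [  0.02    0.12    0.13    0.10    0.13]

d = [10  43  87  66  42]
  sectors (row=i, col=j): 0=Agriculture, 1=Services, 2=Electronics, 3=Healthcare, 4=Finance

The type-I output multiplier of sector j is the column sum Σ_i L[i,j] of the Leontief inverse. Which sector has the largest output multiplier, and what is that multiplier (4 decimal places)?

Form M = I − A:
  [  0.92   -0.13   -0.14   -0.06   -0.08]
  [ -0.07    0.94   -0.08   -0.16   -0.07]
  [ -0.13   -0.14    0.89   -0.04   -0.08]
  [ -0.09   -0.03   -0.04    0.98   -0.07]
  [ -0.02   -0.12   -0.13   -0.10    0.87]
Leontief inverse L = M⁻¹:
  [  1.1521    0.2175    0.2293    0.1312    0.1551]
  [  0.1308    1.1283    0.1511    0.2120    0.1338]
  [  0.2025    0.2311    1.2044    0.1153    0.1572]
  [  0.1244    0.0785    0.0903    1.0559    0.1110]
  [  0.0891    0.2042    0.2165    0.1709    1.2077]
Total output x = L · d:
  x_0 = 1.1521·10 + 0.2175·43 + 0.2293·87 + 0.1312·66 + 0.1551·42 = 55.9994
  x_1 = 0.1308·10 + 1.1283·43 + 0.1511·87 + 0.2120·66 + 0.1338·42 = 82.5790
  x_2 = 0.2025·10 + 0.2311·43 + 1.2044·87 + 0.1153·66 + 0.1572·42 = 130.9599
  x_3 = 0.1244·10 + 0.0785·43 + 0.0903·87 + 1.0559·66 + 0.1110·42 = 86.8274
  x_4 = 0.0891·10 + 0.2042·43 + 0.2165·87 + 0.1709·66 + 1.2077·42 = 90.5023
Output multipliers (column sums of L):
  Agriculture: 1.6990
  Services: 1.8596
  Electronics: 1.8915
  Healthcare: 1.6853
  Finance: 1.7648

Electronics (1.8915)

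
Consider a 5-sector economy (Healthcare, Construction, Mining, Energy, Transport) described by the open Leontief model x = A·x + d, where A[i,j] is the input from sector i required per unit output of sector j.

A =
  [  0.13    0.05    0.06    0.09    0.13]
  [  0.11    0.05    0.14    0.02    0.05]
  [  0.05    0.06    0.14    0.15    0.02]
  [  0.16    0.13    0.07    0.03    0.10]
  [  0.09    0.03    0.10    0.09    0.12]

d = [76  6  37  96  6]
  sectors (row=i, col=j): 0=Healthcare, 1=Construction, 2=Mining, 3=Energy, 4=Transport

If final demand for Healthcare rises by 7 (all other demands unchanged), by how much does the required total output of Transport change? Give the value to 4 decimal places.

1.1998

Form M = I − A:
  [  0.87   -0.05   -0.06   -0.09   -0.13]
  [ -0.11    0.95   -0.14   -0.02   -0.05]
  [ -0.05   -0.06    0.86   -0.15   -0.02]
  [ -0.16   -0.13   -0.07    0.97   -0.10]
  [ -0.09   -0.03   -0.10   -0.09    0.88]
Leontief inverse L = M⁻¹:
  [  1.2202    0.1008    0.1383    0.1559    0.2068]
  [  0.1749    1.0892    0.2079    0.0803    0.1016]
  [  0.1311    0.1149    1.2167    0.2099    0.0774]
  [  0.2518    0.1790    0.1566    1.0985    0.1758]
  [  0.1714    0.0788    0.1755    0.1549    1.1877]
Total output x = L · d:
  x_0 = 1.2202·76 + 0.1008·6 + 0.1383·37 + 0.1559·96 + 0.2068·6 = 114.6590
  x_1 = 0.1749·76 + 1.0892·6 + 0.2079·37 + 0.0803·96 + 0.1016·6 = 35.8330
  x_2 = 0.1311·76 + 0.1149·6 + 1.2167·37 + 0.2099·96 + 0.0774·6 = 76.2794
  x_3 = 0.2518·76 + 0.1790·6 + 0.1566·37 + 1.0985·96 + 0.1758·6 = 132.5175
  x_4 = 0.1714·76 + 0.0788·6 + 0.1755·37 + 0.1549·96 + 1.1877·6 = 41.9873
Δx_4 = L[4,0] · Δd_0 = 0.1714 · 7 = 1.1998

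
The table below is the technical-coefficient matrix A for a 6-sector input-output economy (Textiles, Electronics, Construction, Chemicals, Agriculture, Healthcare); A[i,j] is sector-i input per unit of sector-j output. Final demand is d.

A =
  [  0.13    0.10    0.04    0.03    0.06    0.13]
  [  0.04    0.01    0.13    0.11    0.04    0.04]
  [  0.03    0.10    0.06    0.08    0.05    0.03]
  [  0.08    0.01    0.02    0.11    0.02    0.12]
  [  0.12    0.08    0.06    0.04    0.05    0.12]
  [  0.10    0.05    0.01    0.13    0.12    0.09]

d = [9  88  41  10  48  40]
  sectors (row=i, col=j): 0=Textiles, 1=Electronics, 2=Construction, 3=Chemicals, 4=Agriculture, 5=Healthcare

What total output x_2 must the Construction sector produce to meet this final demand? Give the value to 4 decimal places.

65.4306

Form M = I − A:
  [  0.87   -0.10   -0.04   -0.03   -0.06   -0.13]
  [ -0.04    0.99   -0.13   -0.11   -0.04   -0.04]
  [ -0.03   -0.10    0.94   -0.08   -0.05   -0.03]
  [ -0.08   -0.01   -0.02    0.89   -0.02   -0.12]
  [ -0.12   -0.08   -0.06   -0.04    0.95   -0.12]
  [ -0.10   -0.05   -0.01   -0.13   -0.12    0.91]
Leontief inverse L = M⁻¹:
  [  1.2091    0.1517    0.0843    0.1031    0.1160    0.2111]
  [  0.0898    1.0475    0.1579    0.1639    0.0736    0.0954]
  [  0.0763    0.1302    1.0939    0.1324    0.0809    0.0808]
  [  0.1406    0.0446    0.0429    1.1675    0.0610    0.1855]
  [  0.1943    0.1300    0.1011    0.1100    1.1029    0.1967]
  [  0.1843    0.0992    0.0494    0.2031    0.1718    1.1807]
Total output x = L · d:
  x_0 = 1.2091·9 + 0.1517·88 + 0.0843·41 + 0.1031·10 + 0.1160·48 + 0.2111·40 = 42.7305
  x_1 = 0.0898·9 + 1.0475·88 + 0.1579·41 + 0.1639·10 + 0.0736·48 + 0.0954·40 = 108.4532
  x_2 = 0.0763·9 + 0.1302·88 + 1.0939·41 + 0.1324·10 + 0.0809·48 + 0.0808·40 = 65.4306
  x_3 = 0.1406·9 + 0.0446·88 + 0.0429·41 + 1.1675·10 + 0.0610·48 + 0.1855·40 = 28.9737
  x_4 = 0.1943·9 + 0.1300·88 + 0.1011·41 + 0.1100·10 + 1.1029·48 + 0.1967·40 = 79.2409
  x_5 = 0.1843·9 + 0.0992·88 + 0.0494·41 + 0.2031·10 + 0.1718·48 + 1.1807·40 = 69.9181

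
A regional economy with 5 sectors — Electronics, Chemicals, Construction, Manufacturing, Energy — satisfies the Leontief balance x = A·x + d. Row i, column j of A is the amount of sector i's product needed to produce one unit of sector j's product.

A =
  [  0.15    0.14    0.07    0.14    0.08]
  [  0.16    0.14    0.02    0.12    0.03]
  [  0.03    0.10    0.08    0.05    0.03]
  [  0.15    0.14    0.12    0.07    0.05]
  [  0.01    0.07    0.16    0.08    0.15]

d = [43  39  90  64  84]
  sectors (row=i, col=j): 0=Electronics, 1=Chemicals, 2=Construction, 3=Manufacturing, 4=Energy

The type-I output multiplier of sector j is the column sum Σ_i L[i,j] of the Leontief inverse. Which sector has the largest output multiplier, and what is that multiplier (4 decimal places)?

Form M = I − A:
  [  0.85   -0.14   -0.07   -0.14   -0.08]
  [ -0.16    0.86   -0.02   -0.12   -0.03]
  [ -0.03   -0.10    0.92   -0.05   -0.03]
  [ -0.15   -0.14   -0.12    0.93   -0.05]
  [ -0.01   -0.07   -0.16   -0.08    0.85]
Leontief inverse L = M⁻¹:
  [  1.2810    0.2806    0.1625    0.2508    0.1510]
  [  0.2801    1.2616    0.0922    0.2174    0.0869]
  [  0.0892    0.1660    1.1208    0.1002    0.0597]
  [  0.2646    0.2654    0.1976    1.1694    0.1100]
  [  0.0798    0.1634    0.2391    0.1498    1.2070]
Total output x = L · d:
  x_0 = 1.2810·43 + 0.2806·39 + 0.1625·90 + 0.2508·64 + 0.1510·84 = 109.3842
  x_1 = 0.2801·43 + 1.2616·39 + 0.0922·90 + 0.2174·64 + 0.0869·84 = 90.7605
  x_2 = 0.0892·43 + 0.1660·39 + 1.1208·90 + 0.1002·64 + 0.0597·84 = 122.6155
  x_3 = 0.2646·43 + 0.2654·39 + 0.1976·90 + 1.1694·64 + 0.1100·84 = 123.5945
  x_4 = 0.0798·43 + 0.1634·39 + 0.2391·90 + 0.1498·64 + 1.2070·84 = 142.2978
Output multipliers (column sums of L):
  Electronics: 1.9948
  Chemicals: 2.1370
  Construction: 1.8122
  Manufacturing: 1.8876
  Energy: 1.6146

Chemicals (2.1370)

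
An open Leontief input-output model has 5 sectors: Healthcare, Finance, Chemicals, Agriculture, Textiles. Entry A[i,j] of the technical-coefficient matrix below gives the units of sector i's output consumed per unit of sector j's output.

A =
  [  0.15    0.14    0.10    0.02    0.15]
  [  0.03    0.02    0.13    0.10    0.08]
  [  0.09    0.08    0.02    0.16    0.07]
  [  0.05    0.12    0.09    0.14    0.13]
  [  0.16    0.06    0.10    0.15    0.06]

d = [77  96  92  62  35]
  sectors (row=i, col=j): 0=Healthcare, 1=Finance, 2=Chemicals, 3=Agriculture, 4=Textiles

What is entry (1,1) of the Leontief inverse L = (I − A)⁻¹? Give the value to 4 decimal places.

L[1,1] = 1.0814

Form M = I − A:
  [  0.85   -0.14   -0.10   -0.02   -0.15]
  [ -0.03    0.98   -0.13   -0.10   -0.08]
  [ -0.09   -0.08    0.98   -0.16   -0.07]
  [ -0.05   -0.12   -0.09    0.86   -0.13]
  [ -0.16   -0.06   -0.10   -0.15    0.94]
Leontief inverse L = M⁻¹:
  [  1.2614    0.2287    0.1976    0.1371    0.2544]
  [  0.0966    1.0814    0.1856    0.1882    0.1473]
  [  0.1659    0.1538    1.0969    0.2531    0.1562]
  [  0.1437    0.2040    0.1811    1.2634    0.2285]
  [  0.2615    0.1569    0.1911    0.2639    1.1696]
Total output x = L · d:
  x_0 = 1.2614·77 + 0.2287·96 + 0.1976·92 + 0.1371·62 + 0.2544·35 = 154.6665
  x_1 = 0.0966·77 + 1.0814·96 + 0.1856·92 + 0.1882·62 + 0.1473·35 = 145.1616
  x_2 = 0.1659·77 + 0.1538·96 + 1.0969·92 + 0.2531·62 + 0.1562·35 = 149.6115
  x_3 = 0.1437·77 + 0.2040·96 + 0.1811·92 + 1.2634·62 + 0.2285·35 = 133.6354
  x_4 = 0.2615·77 + 0.1569·96 + 0.1911·92 + 0.2639·62 + 1.1696·35 = 110.0668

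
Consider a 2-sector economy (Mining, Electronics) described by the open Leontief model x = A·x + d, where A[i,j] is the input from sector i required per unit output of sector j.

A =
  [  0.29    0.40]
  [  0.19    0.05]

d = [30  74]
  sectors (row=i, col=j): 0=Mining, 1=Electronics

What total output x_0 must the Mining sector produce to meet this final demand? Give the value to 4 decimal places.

Form M = I − A:
  [  0.71   -0.40]
  [ -0.19    0.95]
Leontief inverse L = M⁻¹:
  [  1.5873    0.6683]
  [  0.3175    1.1863]
Total output x = L · d:
  x_0 = 1.5873·30 + 0.6683·74 = 97.0760
  x_1 = 0.3175·30 + 1.1863·74 = 97.3099

97.0760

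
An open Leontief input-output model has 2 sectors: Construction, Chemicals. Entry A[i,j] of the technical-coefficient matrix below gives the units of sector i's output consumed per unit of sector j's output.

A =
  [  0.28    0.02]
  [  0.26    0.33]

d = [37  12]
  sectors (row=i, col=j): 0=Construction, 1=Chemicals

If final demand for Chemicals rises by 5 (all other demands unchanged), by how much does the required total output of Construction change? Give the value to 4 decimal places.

0.2096

Form M = I − A:
  [  0.72   -0.02]
  [ -0.26    0.67]
Leontief inverse L = M⁻¹:
  [  1.4040    0.0419]
  [  0.5448    1.5088]
Total output x = L · d:
  x_0 = 1.4040·37 + 0.0419·12 = 52.4518
  x_1 = 0.5448·37 + 1.5088·12 = 38.2649
Δx_0 = L[0,1] · Δd_1 = 0.0419 · 5 = 0.2096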